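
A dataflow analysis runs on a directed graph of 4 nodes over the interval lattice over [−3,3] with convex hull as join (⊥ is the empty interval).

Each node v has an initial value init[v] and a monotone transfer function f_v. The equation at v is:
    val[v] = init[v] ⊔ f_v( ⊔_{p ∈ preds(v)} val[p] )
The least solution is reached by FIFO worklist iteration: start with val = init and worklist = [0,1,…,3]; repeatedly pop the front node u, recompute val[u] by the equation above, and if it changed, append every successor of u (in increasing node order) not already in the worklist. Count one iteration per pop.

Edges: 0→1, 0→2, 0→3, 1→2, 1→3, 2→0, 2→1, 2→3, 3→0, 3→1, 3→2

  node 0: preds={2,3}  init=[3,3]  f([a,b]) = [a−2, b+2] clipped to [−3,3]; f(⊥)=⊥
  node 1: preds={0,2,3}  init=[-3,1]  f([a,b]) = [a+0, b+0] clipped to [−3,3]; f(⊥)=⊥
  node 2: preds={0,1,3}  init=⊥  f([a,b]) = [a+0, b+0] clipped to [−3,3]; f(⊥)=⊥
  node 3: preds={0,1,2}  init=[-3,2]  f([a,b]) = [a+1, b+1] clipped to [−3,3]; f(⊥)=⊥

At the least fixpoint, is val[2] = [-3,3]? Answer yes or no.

yes

Trace (7 dequeues):
  [1] u=0 | in [-3,2] | out [-3,3] | prev [3,3] | push {}
  [2] u=1 | in [-3,3] | out [-3,3] | prev [-3,1] | push {}
  [3] u=2 | in [-3,3] | out [-3,3] | prev ⊥ | push {0,1}
  [4] u=3 | in [-3,3] | out [-3,3] | prev [-3,2] | push {2}
  [5] u=0 | in [-3,3] | out [-3,3] | ==
  [6] u=1 | in [-3,3] | out [-3,3] | ==
  [7] u=2 | in [-3,3] | out [-3,3] | ==

Converged values:
  [0] [-3,3]
  [1] [-3,3]
  [2] [-3,3]
  [3] [-3,3]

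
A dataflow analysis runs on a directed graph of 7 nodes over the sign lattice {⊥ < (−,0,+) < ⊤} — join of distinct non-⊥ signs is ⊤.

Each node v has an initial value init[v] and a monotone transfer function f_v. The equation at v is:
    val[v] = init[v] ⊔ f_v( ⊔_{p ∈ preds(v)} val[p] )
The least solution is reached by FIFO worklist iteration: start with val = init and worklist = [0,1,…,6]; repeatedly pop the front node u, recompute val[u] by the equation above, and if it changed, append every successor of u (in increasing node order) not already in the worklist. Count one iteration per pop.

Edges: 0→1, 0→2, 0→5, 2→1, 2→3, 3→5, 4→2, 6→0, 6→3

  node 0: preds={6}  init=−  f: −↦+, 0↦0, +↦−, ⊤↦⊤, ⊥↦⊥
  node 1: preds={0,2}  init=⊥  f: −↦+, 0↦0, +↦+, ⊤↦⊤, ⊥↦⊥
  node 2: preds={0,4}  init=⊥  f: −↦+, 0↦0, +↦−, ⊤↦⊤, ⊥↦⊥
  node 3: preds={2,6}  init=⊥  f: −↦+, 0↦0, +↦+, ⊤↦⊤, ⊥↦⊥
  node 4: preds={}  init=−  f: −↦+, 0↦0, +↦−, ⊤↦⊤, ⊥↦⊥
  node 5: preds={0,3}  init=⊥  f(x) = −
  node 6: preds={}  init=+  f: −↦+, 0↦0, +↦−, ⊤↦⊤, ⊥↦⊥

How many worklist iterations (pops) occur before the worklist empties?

8

Trace (8 dequeues):
  [1] u=0 | in + | out − | ==
  [2] u=1 | in − | out + | prev ⊥ | push {}
  [3] u=2 | in − | out + | prev ⊥ | push {1}
  [4] u=3 | in + | out + | prev ⊥ | push {}
  [5] u=4 | in ⊥ | out − | ==
  [6] u=5 | in ⊤ | out − | prev ⊥ | push {}
  [7] u=6 | in ⊥ | out + | ==
  [8] u=1 | in ⊤ | out ⊤ | prev + | push {}

Converged values:
  [0] −
  [1] ⊤
  [2] +
  [3] +
  [4] −
  [5] −
  [6] +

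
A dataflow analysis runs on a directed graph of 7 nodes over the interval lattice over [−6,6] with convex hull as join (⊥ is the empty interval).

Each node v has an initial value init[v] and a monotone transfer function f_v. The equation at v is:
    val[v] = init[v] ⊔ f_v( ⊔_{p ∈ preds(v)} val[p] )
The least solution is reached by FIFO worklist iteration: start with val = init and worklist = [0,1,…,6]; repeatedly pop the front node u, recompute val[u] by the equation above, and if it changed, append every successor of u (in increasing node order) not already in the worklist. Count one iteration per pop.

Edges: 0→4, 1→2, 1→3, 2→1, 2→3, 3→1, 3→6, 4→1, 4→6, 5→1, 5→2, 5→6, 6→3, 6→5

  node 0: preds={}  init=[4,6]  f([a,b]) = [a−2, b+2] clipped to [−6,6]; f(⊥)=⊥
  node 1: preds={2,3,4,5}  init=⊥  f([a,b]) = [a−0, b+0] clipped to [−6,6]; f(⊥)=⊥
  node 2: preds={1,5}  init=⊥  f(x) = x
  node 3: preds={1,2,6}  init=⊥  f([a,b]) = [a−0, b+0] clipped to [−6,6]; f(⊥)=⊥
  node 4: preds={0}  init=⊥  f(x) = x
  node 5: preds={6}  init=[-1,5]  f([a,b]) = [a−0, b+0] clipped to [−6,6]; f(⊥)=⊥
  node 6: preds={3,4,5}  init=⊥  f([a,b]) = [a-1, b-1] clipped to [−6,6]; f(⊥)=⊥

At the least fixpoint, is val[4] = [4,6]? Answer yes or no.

yes

Iteration log — 36 steps:
  step 1. node 0  ⊔preds=⊥  new=[4,6]  stable
  step 2. node 1  ⊔preds=[-1,5]  new=[-1,5]  old=⊥  +wl: 
  step 3. node 2  ⊔preds=[-1,5]  new=[-1,5]  old=⊥  +wl: 1
  step 4. node 3  ⊔preds=[-1,5]  new=[-1,5]  old=⊥  +wl: 
  step 5. node 4  ⊔preds=[4,6]  new=[4,6]  old=⊥  +wl: 
  step 6. node 5  ⊔preds=⊥  new=[-1,5]  stable
  step 7. node 6  ⊔preds=[-1,6]  new=[-2,5]  old=⊥  +wl: 3,5
  step 8. node 1  ⊔preds=[-1,6]  new=[-1,6]  old=[-1,5]  +wl: 2
  step 9. node 3  ⊔preds=[-2,6]  new=[-2,6]  old=[-1,5]  +wl: 1,6
  step 10. node 5  ⊔preds=[-2,5]  new=[-2,5]  old=[-1,5]  +wl: 
  step 11. node 2  ⊔preds=[-2,6]  new=[-2,6]  old=[-1,5]  +wl: 3
  step 12. node 1  ⊔preds=[-2,6]  new=[-2,6]  old=[-1,6]  +wl: 2
  step 13. node 6  ⊔preds=[-2,6]  new=[-3,5]  old=[-2,5]  +wl: 5
  step 14. node 3  ⊔preds=[-3,6]  new=[-3,6]  old=[-2,6]  +wl: 1,6
  step 15. node 2  ⊔preds=[-2,6]  new=[-2,6]  stable
  step 16. node 5  ⊔preds=[-3,5]  new=[-3,5]  old=[-2,5]  +wl: 2
  step 17. node 1  ⊔preds=[-3,6]  new=[-3,6]  old=[-2,6]  +wl: 3
  step 18. node 6  ⊔preds=[-3,6]  new=[-4,5]  old=[-3,5]  +wl: 5
  step 19. node 2  ⊔preds=[-3,6]  new=[-3,6]  old=[-2,6]  +wl: 1
  step 20. node 3  ⊔preds=[-4,6]  new=[-4,6]  old=[-3,6]  +wl: 6
  step 21. node 5  ⊔preds=[-4,5]  new=[-4,5]  old=[-3,5]  +wl: 2
  step 22. node 1  ⊔preds=[-4,6]  new=[-4,6]  old=[-3,6]  +wl: 3
  step 23. node 6  ⊔preds=[-4,6]  new=[-5,5]  old=[-4,5]  +wl: 5
  step 24. node 2  ⊔preds=[-4,6]  new=[-4,6]  old=[-3,6]  +wl: 1
  step 25. node 3  ⊔preds=[-5,6]  new=[-5,6]  old=[-4,6]  +wl: 6
  step 26. node 5  ⊔preds=[-5,5]  new=[-5,5]  old=[-4,5]  +wl: 2
  step 27. node 1  ⊔preds=[-5,6]  new=[-5,6]  old=[-4,6]  +wl: 3
  step 28. node 6  ⊔preds=[-5,6]  new=[-6,5]  old=[-5,5]  +wl: 5
  step 29. node 2  ⊔preds=[-5,6]  new=[-5,6]  old=[-4,6]  +wl: 1
  step 30. node 3  ⊔preds=[-6,6]  new=[-6,6]  old=[-5,6]  +wl: 6
  step 31. node 5  ⊔preds=[-6,5]  new=[-6,5]  old=[-5,5]  +wl: 2
  step 32. node 1  ⊔preds=[-6,6]  new=[-6,6]  old=[-5,6]  +wl: 3
  step 33. node 6  ⊔preds=[-6,6]  new=[-6,5]  stable
  step 34. node 2  ⊔preds=[-6,6]  new=[-6,6]  old=[-5,6]  +wl: 1
  step 35. node 3  ⊔preds=[-6,6]  new=[-6,6]  stable
  step 36. node 1  ⊔preds=[-6,6]  new=[-6,6]  stable

Least fixpoint reached:
  node 0: [4,6]
  node 1: [-6,6]
  node 2: [-6,6]
  node 3: [-6,6]
  node 4: [4,6]
  node 5: [-6,5]
  node 6: [-6,5]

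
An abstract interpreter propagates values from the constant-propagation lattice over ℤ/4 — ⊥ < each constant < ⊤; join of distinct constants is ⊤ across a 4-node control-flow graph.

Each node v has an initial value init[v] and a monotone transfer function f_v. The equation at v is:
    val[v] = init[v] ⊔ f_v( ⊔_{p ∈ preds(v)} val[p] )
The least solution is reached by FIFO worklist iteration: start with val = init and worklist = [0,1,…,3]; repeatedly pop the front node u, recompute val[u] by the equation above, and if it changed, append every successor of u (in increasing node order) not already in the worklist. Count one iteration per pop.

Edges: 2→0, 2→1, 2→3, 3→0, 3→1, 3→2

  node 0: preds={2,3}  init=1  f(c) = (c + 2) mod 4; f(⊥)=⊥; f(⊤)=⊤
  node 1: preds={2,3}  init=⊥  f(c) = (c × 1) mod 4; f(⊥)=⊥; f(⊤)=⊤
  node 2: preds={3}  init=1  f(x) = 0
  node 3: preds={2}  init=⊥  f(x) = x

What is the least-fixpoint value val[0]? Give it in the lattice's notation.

Worklist (7 pops):
  #1 pop 0: in=1 → ⊤ (was 1); enqueue []
  #2 pop 1: in=1 → 1 (was ⊥); enqueue []
  #3 pop 2: in=⊥ → ⊤ (was 1); enqueue [0,1]
  #4 pop 3: in=⊤ → ⊤ (was ⊥); enqueue [2]
  #5 pop 0: in=⊤ → ⊤ (no change)
  #6 pop 1: in=⊤ → ⊤ (was 1); enqueue []
  #7 pop 2: in=⊤ → ⊤ (no change)

Fixpoint:
  val[0] = ⊤
  val[1] = ⊤
  val[2] = ⊤
  val[3] = ⊤

⊤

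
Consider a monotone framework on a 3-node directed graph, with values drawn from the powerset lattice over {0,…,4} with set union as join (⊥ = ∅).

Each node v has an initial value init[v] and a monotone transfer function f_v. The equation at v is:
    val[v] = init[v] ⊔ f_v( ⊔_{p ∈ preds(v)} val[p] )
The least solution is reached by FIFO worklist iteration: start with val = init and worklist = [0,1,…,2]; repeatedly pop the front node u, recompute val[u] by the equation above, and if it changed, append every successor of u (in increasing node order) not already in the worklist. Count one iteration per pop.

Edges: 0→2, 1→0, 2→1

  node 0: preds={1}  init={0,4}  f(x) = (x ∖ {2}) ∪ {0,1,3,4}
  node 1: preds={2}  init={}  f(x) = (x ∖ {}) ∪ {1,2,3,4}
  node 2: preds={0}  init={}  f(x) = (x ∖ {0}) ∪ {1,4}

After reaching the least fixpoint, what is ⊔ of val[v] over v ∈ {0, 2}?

Trace (5 dequeues):
  [1] u=0 | in {} | out {0,1,3,4} | prev {0,4} | push {}
  [2] u=1 | in {} | out {1,2,3,4} | prev {} | push {0}
  [3] u=2 | in {0,1,3,4} | out {1,3,4} | prev {} | push {1}
  [4] u=0 | in {1,2,3,4} | out {0,1,3,4} | ==
  [5] u=1 | in {1,3,4} | out {1,2,3,4} | ==

Converged values:
  [0] {0,1,3,4}
  [1] {1,2,3,4}
  [2] {1,3,4}

{0,1,3,4}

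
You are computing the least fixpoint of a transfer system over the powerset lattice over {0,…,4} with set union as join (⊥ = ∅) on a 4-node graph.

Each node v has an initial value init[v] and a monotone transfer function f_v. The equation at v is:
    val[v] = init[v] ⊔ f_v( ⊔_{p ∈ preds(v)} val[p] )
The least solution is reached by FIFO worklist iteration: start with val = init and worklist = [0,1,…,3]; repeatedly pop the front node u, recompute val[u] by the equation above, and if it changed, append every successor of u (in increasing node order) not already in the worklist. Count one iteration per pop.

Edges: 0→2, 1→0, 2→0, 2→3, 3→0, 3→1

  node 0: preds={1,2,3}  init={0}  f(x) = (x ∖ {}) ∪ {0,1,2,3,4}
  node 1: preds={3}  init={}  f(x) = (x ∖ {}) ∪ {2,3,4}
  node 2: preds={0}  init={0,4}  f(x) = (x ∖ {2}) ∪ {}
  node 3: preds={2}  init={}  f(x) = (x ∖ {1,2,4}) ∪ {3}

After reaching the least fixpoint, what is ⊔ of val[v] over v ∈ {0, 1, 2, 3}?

{0,1,2,3,4}

Worklist (7 pops):
  #1 pop 0: in={0,4} → {0,1,2,3,4} (was {0}); enqueue []
  #2 pop 1: in={} → {2,3,4} (was {}); enqueue [0]
  #3 pop 2: in={0,1,2,3,4} → {0,1,3,4} (was {0,4}); enqueue []
  #4 pop 3: in={0,1,3,4} → {0,3} (was {}); enqueue [1]
  #5 pop 0: in={0,1,2,3,4} → {0,1,2,3,4} (no change)
  #6 pop 1: in={0,3} → {0,2,3,4} (was {2,3,4}); enqueue [0]
  #7 pop 0: in={0,1,2,3,4} → {0,1,2,3,4} (no change)

Fixpoint:
  val[0] = {0,1,2,3,4}
  val[1] = {0,2,3,4}
  val[2] = {0,1,3,4}
  val[3] = {0,3}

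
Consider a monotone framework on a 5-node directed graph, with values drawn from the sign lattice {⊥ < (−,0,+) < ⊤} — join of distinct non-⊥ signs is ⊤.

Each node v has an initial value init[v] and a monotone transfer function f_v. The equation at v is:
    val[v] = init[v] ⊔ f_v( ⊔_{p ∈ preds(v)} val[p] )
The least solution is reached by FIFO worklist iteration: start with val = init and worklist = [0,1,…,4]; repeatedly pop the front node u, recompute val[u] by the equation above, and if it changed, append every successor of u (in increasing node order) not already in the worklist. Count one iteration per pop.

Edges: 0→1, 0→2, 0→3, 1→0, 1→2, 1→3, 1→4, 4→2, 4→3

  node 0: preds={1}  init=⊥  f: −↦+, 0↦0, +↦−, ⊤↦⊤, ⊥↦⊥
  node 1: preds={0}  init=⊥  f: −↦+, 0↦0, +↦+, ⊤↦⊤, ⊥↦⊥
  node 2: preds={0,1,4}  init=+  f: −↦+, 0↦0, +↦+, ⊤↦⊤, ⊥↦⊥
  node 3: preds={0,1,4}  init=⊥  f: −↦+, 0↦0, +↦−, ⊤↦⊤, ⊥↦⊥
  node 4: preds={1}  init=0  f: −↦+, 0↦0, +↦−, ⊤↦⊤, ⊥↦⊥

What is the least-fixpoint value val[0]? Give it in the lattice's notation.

⊥

Trace (5 dequeues):
  [1] u=0 | in ⊥ | out ⊥ | ==
  [2] u=1 | in ⊥ | out ⊥ | ==
  [3] u=2 | in 0 | out ⊤ | prev + | push {}
  [4] u=3 | in 0 | out 0 | prev ⊥ | push {}
  [5] u=4 | in ⊥ | out 0 | ==

Converged values:
  [0] ⊥
  [1] ⊥
  [2] ⊤
  [3] 0
  [4] 0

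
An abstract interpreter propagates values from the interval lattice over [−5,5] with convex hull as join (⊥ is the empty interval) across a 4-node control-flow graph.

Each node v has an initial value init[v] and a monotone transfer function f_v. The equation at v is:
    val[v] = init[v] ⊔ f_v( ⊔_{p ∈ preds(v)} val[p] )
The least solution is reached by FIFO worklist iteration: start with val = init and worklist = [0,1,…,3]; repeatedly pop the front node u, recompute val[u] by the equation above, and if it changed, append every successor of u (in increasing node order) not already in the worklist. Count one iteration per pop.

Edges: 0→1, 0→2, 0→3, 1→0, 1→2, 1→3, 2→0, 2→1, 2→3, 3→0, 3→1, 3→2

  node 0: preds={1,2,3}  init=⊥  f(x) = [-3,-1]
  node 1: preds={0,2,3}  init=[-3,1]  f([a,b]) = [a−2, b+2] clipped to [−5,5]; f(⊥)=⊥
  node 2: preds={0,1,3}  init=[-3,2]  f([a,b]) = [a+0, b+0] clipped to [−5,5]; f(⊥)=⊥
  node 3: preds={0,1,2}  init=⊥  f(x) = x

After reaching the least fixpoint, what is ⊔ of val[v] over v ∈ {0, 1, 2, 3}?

Trace (12 dequeues):
  [1] u=0 | in [-3,2] | out [-3,-1] | prev ⊥ | push {}
  [2] u=1 | in [-3,2] | out [-5,4] | prev [-3,1] | push {0}
  [3] u=2 | in [-5,4] | out [-5,4] | prev [-3,2] | push {1}
  [4] u=3 | in [-5,4] | out [-5,4] | prev ⊥ | push {2}
  [5] u=0 | in [-5,4] | out [-3,-1] | ==
  [6] u=1 | in [-5,4] | out [-5,5] | prev [-5,4] | push {0,3}
  [7] u=2 | in [-5,5] | out [-5,5] | prev [-5,4] | push {1}
  [8] u=0 | in [-5,5] | out [-3,-1] | ==
  [9] u=3 | in [-5,5] | out [-5,5] | prev [-5,4] | push {0,2}
  [10] u=1 | in [-5,5] | out [-5,5] | ==
  [11] u=0 | in [-5,5] | out [-3,-1] | ==
  [12] u=2 | in [-5,5] | out [-5,5] | ==

Converged values:
  [0] [-3,-1]
  [1] [-5,5]
  [2] [-5,5]
  [3] [-5,5]

[-5,5]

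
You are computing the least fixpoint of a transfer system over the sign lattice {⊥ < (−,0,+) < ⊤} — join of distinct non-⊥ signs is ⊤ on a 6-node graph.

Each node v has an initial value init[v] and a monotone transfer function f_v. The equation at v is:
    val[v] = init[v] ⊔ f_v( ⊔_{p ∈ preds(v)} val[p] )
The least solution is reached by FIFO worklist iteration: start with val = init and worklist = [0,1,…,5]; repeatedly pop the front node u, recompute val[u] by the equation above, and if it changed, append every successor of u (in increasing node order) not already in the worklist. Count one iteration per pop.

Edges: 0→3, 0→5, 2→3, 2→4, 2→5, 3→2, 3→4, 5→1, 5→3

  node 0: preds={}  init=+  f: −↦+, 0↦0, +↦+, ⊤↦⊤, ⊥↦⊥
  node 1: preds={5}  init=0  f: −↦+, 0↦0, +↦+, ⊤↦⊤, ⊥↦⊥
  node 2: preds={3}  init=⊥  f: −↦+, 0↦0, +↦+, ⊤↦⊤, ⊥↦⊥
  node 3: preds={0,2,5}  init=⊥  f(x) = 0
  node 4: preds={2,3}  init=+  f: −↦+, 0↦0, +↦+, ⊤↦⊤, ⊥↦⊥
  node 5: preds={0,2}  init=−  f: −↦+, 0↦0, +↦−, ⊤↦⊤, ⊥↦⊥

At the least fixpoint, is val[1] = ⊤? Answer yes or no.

Trace (12 dequeues):
  [1] u=0 | in ⊥ | out + | ==
  [2] u=1 | in − | out ⊤ | prev 0 | push {}
  [3] u=2 | in ⊥ | out ⊥ | ==
  [4] u=3 | in ⊤ | out 0 | prev ⊥ | push {2}
  [5] u=4 | in 0 | out ⊤ | prev + | push {}
  [6] u=5 | in + | out − | ==
  [7] u=2 | in 0 | out 0 | prev ⊥ | push {3,4,5}
  [8] u=3 | in ⊤ | out 0 | ==
  [9] u=4 | in 0 | out ⊤ | ==
  [10] u=5 | in ⊤ | out ⊤ | prev − | push {1,3}
  [11] u=1 | in ⊤ | out ⊤ | ==
  [12] u=3 | in ⊤ | out 0 | ==

Converged values:
  [0] +
  [1] ⊤
  [2] 0
  [3] 0
  [4] ⊤
  [5] ⊤

yes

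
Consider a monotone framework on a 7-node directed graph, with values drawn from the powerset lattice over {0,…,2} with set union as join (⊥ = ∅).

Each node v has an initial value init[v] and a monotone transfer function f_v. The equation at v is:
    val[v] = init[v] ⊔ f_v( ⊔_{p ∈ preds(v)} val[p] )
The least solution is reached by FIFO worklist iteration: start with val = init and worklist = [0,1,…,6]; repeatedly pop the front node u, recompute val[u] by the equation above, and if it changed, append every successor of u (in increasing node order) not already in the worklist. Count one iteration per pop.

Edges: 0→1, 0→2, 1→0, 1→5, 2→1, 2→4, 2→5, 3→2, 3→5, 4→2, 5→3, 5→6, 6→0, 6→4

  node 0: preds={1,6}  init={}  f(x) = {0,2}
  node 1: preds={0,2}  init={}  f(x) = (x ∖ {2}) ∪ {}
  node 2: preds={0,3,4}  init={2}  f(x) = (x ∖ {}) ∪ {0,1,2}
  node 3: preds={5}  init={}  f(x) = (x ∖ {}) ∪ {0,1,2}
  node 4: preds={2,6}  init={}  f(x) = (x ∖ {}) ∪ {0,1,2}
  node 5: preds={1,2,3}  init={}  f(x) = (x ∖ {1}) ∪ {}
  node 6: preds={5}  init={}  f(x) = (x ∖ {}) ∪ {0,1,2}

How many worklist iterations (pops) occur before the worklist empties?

14

Worklist (14 pops):
  #1 pop 0: in={} → {0,2} (was {}); enqueue []
  #2 pop 1: in={0,2} → {0} (was {}); enqueue [0]
  #3 pop 2: in={0,2} → {0,1,2} (was {2}); enqueue [1]
  #4 pop 3: in={} → {0,1,2} (was {}); enqueue [2]
  #5 pop 4: in={0,1,2} → {0,1,2} (was {}); enqueue []
  #6 pop 5: in={0,1,2} → {0,2} (was {}); enqueue [3]
  #7 pop 6: in={0,2} → {0,1,2} (was {}); enqueue [4]
  #8 pop 0: in={0,1,2} → {0,2} (no change)
  #9 pop 1: in={0,1,2} → {0,1} (was {0}); enqueue [0,5]
  #10 pop 2: in={0,1,2} → {0,1,2} (no change)
  #11 pop 3: in={0,2} → {0,1,2} (no change)
  #12 pop 4: in={0,1,2} → {0,1,2} (no change)
  #13 pop 0: in={0,1,2} → {0,2} (no change)
  #14 pop 5: in={0,1,2} → {0,2} (no change)

Fixpoint:
  val[0] = {0,2}
  val[1] = {0,1}
  val[2] = {0,1,2}
  val[3] = {0,1,2}
  val[4] = {0,1,2}
  val[5] = {0,2}
  val[6] = {0,1,2}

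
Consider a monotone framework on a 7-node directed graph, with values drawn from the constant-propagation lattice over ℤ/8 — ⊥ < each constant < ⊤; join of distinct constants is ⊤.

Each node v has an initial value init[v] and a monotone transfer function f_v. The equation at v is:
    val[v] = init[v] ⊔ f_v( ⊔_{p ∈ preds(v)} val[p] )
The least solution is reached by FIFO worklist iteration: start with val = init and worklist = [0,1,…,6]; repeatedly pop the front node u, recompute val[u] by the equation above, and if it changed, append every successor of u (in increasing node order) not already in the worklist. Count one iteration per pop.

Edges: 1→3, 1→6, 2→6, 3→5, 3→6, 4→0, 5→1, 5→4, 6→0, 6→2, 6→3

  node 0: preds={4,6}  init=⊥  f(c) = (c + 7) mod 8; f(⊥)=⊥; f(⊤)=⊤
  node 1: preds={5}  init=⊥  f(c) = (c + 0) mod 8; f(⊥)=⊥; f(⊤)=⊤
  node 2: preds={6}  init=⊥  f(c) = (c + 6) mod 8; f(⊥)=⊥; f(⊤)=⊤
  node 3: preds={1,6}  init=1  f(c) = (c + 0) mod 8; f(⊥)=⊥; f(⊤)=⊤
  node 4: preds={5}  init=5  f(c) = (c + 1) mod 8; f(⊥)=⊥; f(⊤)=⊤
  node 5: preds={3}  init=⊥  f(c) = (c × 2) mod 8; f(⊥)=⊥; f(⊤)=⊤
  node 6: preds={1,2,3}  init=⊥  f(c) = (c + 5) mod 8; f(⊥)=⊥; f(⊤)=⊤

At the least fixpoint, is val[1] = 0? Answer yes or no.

no

Trace (21 dequeues):
  [1] u=0 | in 5 | out 4 | prev ⊥ | push {}
  [2] u=1 | in ⊥ | out ⊥ | ==
  [3] u=2 | in ⊥ | out ⊥ | ==
  [4] u=3 | in ⊥ | out 1 | ==
  [5] u=4 | in ⊥ | out 5 | ==
  [6] u=5 | in 1 | out 2 | prev ⊥ | push {1,4}
  [7] u=6 | in 1 | out 6 | prev ⊥ | push {0,2,3}
  [8] u=1 | in 2 | out 2 | prev ⊥ | push {6}
  [9] u=4 | in 2 | out ⊤ | prev 5 | push {}
  [10] u=0 | in ⊤ | out ⊤ | prev 4 | push {}
  [11] u=2 | in 6 | out 4 | prev ⊥ | push {}
  [12] u=3 | in ⊤ | out ⊤ | prev 1 | push {5}
  [13] u=6 | in ⊤ | out ⊤ | prev 6 | push {0,2,3}
  [14] u=5 | in ⊤ | out ⊤ | prev 2 | push {1,4}
  [15] u=0 | in ⊤ | out ⊤ | ==
  [16] u=2 | in ⊤ | out ⊤ | prev 4 | push {6}
  [17] u=3 | in ⊤ | out ⊤ | ==
  [18] u=1 | in ⊤ | out ⊤ | prev 2 | push {3}
  [19] u=4 | in ⊤ | out ⊤ | ==
  [20] u=6 | in ⊤ | out ⊤ | ==
  [21] u=3 | in ⊤ | out ⊤ | ==

Converged values:
  [0] ⊤
  [1] ⊤
  [2] ⊤
  [3] ⊤
  [4] ⊤
  [5] ⊤
  [6] ⊤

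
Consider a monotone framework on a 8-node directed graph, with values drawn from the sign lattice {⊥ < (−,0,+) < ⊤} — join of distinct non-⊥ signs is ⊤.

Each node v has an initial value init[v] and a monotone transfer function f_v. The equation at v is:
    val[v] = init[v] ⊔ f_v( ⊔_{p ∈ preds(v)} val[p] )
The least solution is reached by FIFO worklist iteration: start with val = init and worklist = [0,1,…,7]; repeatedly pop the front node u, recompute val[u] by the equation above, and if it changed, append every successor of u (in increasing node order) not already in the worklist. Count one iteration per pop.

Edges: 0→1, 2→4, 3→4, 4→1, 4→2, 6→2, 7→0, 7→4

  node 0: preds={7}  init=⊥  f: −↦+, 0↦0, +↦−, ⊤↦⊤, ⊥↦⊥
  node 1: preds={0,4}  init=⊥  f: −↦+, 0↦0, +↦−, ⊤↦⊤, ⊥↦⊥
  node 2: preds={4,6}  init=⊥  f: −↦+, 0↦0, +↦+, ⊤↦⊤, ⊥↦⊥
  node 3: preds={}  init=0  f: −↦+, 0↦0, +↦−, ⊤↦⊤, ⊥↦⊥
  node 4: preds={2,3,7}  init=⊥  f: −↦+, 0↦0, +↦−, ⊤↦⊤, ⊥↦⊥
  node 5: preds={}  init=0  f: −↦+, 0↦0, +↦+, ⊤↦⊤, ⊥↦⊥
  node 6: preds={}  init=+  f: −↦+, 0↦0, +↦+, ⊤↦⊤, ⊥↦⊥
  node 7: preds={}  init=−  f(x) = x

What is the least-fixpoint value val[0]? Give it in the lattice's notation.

+

Worklist (11 pops):
  #1 pop 0: in=− → + (was ⊥); enqueue []
  #2 pop 1: in=+ → − (was ⊥); enqueue []
  #3 pop 2: in=+ → + (was ⊥); enqueue []
  #4 pop 3: in=⊥ → 0 (no change)
  #5 pop 4: in=⊤ → ⊤ (was ⊥); enqueue [1,2]
  #6 pop 5: in=⊥ → 0 (no change)
  #7 pop 6: in=⊥ → + (no change)
  #8 pop 7: in=⊥ → − (no change)
  #9 pop 1: in=⊤ → ⊤ (was −); enqueue []
  #10 pop 2: in=⊤ → ⊤ (was +); enqueue [4]
  #11 pop 4: in=⊤ → ⊤ (no change)

Fixpoint:
  val[0] = +
  val[1] = ⊤
  val[2] = ⊤
  val[3] = 0
  val[4] = ⊤
  val[5] = 0
  val[6] = +
  val[7] = −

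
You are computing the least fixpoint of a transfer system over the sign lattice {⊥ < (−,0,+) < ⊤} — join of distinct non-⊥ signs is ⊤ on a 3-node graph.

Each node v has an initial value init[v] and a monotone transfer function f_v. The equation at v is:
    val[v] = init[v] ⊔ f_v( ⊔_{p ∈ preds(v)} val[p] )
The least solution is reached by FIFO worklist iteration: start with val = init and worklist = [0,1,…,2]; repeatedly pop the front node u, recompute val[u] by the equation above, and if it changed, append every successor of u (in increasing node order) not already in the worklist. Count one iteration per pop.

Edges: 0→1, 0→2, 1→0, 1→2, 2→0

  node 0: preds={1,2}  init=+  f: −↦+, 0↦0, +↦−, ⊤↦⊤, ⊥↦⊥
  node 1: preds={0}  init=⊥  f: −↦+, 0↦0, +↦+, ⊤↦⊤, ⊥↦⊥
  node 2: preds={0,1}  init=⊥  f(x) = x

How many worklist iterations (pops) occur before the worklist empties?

Iteration log — 7 steps:
  step 1. node 0  ⊔preds=⊥  new=+  stable
  step 2. node 1  ⊔preds=+  new=+  old=⊥  +wl: 0
  step 3. node 2  ⊔preds=+  new=+  old=⊥  +wl: 
  step 4. node 0  ⊔preds=+  new=⊤  old=+  +wl: 1,2
  step 5. node 1  ⊔preds=⊤  new=⊤  old=+  +wl: 0
  step 6. node 2  ⊔preds=⊤  new=⊤  old=+  +wl: 
  step 7. node 0  ⊔preds=⊤  new=⊤  stable

Least fixpoint reached:
  node 0: ⊤
  node 1: ⊤
  node 2: ⊤

7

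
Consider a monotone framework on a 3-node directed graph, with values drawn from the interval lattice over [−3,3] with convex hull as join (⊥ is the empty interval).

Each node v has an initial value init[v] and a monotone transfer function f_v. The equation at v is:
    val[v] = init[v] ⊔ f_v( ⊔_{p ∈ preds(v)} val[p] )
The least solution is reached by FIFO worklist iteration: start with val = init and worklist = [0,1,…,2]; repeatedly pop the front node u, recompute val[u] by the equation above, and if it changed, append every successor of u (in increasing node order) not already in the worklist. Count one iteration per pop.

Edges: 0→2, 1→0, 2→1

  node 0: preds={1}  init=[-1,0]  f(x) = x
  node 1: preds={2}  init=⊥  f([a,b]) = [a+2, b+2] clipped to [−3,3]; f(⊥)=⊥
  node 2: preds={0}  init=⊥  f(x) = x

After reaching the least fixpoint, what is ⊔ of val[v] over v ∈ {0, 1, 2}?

[-1,3]

Trace (10 dequeues):
  [1] u=0 | in ⊥ | out [-1,0] | ==
  [2] u=1 | in ⊥ | out ⊥ | ==
  [3] u=2 | in [-1,0] | out [-1,0] | prev ⊥ | push {1}
  [4] u=1 | in [-1,0] | out [1,2] | prev ⊥ | push {0}
  [5] u=0 | in [1,2] | out [-1,2] | prev [-1,0] | push {2}
  [6] u=2 | in [-1,2] | out [-1,2] | prev [-1,0] | push {1}
  [7] u=1 | in [-1,2] | out [1,3] | prev [1,2] | push {0}
  [8] u=0 | in [1,3] | out [-1,3] | prev [-1,2] | push {2}
  [9] u=2 | in [-1,3] | out [-1,3] | prev [-1,2] | push {1}
  [10] u=1 | in [-1,3] | out [1,3] | ==

Converged values:
  [0] [-1,3]
  [1] [1,3]
  [2] [-1,3]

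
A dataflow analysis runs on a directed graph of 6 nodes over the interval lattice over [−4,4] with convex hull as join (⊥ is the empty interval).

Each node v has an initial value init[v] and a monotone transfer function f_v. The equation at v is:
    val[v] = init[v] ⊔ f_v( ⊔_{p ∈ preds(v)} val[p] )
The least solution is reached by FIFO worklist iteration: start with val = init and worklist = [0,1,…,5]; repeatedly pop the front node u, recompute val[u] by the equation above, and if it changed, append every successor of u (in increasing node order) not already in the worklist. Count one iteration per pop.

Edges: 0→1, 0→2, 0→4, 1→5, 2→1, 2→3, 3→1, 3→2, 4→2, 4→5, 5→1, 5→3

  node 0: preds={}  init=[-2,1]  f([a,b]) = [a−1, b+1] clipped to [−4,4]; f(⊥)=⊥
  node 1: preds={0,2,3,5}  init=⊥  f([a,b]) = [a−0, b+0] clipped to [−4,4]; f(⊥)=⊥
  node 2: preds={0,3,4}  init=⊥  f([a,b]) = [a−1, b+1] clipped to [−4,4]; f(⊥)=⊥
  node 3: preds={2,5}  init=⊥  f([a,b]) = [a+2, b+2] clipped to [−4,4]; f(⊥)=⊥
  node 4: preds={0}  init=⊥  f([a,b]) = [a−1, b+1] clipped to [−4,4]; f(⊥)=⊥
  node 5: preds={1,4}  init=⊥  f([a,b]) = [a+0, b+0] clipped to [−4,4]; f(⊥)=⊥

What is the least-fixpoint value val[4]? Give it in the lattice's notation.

Trace (16 dequeues):
  [1] u=0 | in ⊥ | out [-2,1] | ==
  [2] u=1 | in [-2,1] | out [-2,1] | prev ⊥ | push {}
  [3] u=2 | in [-2,1] | out [-3,2] | prev ⊥ | push {1}
  [4] u=3 | in [-3,2] | out [-1,4] | prev ⊥ | push {2}
  [5] u=4 | in [-2,1] | out [-3,2] | prev ⊥ | push {}
  [6] u=5 | in [-3,2] | out [-3,2] | prev ⊥ | push {3}
  [7] u=1 | in [-3,4] | out [-3,4] | prev [-2,1] | push {5}
  [8] u=2 | in [-3,4] | out [-4,4] | prev [-3,2] | push {1}
  [9] u=3 | in [-4,4] | out [-2,4] | prev [-1,4] | push {2}
  [10] u=5 | in [-3,4] | out [-3,4] | prev [-3,2] | push {3}
  [11] u=1 | in [-4,4] | out [-4,4] | prev [-3,4] | push {5}
  [12] u=2 | in [-3,4] | out [-4,4] | ==
  [13] u=3 | in [-4,4] | out [-2,4] | ==
  [14] u=5 | in [-4,4] | out [-4,4] | prev [-3,4] | push {1,3}
  [15] u=1 | in [-4,4] | out [-4,4] | ==
  [16] u=3 | in [-4,4] | out [-2,4] | ==

Converged values:
  [0] [-2,1]
  [1] [-4,4]
  [2] [-4,4]
  [3] [-2,4]
  [4] [-3,2]
  [5] [-4,4]

[-3,2]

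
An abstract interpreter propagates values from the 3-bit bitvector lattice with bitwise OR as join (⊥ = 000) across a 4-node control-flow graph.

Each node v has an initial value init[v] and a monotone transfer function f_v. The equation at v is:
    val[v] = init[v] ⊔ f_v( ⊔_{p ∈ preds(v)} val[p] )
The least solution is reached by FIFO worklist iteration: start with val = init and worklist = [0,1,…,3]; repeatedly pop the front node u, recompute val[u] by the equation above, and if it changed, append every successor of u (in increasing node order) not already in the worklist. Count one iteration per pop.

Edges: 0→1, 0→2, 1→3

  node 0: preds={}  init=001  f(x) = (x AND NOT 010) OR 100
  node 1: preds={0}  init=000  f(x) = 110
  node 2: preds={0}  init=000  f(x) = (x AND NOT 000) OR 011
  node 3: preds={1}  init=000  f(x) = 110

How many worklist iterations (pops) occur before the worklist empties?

4

Trace (4 dequeues):
  [1] u=0 | in 000 | out 101 | prev 001 | push {}
  [2] u=1 | in 101 | out 110 | prev 000 | push {}
  [3] u=2 | in 101 | out 111 | prev 000 | push {}
  [4] u=3 | in 110 | out 110 | prev 000 | push {}

Converged values:
  [0] 101
  [1] 110
  [2] 111
  [3] 110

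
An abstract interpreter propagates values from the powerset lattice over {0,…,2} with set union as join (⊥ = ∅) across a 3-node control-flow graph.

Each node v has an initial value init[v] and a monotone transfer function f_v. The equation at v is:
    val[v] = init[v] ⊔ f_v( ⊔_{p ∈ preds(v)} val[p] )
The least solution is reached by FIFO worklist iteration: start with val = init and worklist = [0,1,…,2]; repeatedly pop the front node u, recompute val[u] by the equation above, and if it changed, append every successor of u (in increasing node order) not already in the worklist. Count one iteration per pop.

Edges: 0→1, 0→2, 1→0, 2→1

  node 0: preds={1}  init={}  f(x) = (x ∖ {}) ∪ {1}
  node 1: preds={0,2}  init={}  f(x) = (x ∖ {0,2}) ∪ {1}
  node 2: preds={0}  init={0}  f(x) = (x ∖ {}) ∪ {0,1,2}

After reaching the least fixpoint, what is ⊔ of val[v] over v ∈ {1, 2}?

Worklist (5 pops):
  #1 pop 0: in={} → {1} (was {}); enqueue []
  #2 pop 1: in={0,1} → {1} (was {}); enqueue [0]
  #3 pop 2: in={1} → {0,1,2} (was {0}); enqueue [1]
  #4 pop 0: in={1} → {1} (no change)
  #5 pop 1: in={0,1,2} → {1} (no change)

Fixpoint:
  val[0] = {1}
  val[1] = {1}
  val[2] = {0,1,2}

{0,1,2}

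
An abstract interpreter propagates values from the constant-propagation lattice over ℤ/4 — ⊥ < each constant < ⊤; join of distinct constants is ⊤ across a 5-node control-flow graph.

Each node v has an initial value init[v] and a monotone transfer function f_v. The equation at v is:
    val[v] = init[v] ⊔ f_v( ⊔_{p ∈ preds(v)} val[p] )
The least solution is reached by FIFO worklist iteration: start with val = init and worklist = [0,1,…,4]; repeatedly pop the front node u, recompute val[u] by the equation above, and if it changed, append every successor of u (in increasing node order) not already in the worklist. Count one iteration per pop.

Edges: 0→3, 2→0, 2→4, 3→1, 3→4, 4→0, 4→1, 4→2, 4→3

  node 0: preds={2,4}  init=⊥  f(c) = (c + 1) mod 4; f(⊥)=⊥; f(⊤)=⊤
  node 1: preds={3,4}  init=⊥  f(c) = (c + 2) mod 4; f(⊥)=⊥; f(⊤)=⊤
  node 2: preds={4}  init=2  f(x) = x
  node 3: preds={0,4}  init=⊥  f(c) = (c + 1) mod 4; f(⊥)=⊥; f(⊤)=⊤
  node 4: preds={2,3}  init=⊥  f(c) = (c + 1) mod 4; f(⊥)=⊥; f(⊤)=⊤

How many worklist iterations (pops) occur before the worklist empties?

Trace (12 dequeues):
  [1] u=0 | in 2 | out 3 | prev ⊥ | push {}
  [2] u=1 | in ⊥ | out ⊥ | ==
  [3] u=2 | in ⊥ | out 2 | ==
  [4] u=3 | in 3 | out 0 | prev ⊥ | push {1}
  [5] u=4 | in ⊤ | out ⊤ | prev ⊥ | push {0,2,3}
  [6] u=1 | in ⊤ | out ⊤ | prev ⊥ | push {}
  [7] u=0 | in ⊤ | out ⊤ | prev 3 | push {}
  [8] u=2 | in ⊤ | out ⊤ | prev 2 | push {0,4}
  [9] u=3 | in ⊤ | out ⊤ | prev 0 | push {1}
  [10] u=0 | in ⊤ | out ⊤ | ==
  [11] u=4 | in ⊤ | out ⊤ | ==
  [12] u=1 | in ⊤ | out ⊤ | ==

Converged values:
  [0] ⊤
  [1] ⊤
  [2] ⊤
  [3] ⊤
  [4] ⊤

12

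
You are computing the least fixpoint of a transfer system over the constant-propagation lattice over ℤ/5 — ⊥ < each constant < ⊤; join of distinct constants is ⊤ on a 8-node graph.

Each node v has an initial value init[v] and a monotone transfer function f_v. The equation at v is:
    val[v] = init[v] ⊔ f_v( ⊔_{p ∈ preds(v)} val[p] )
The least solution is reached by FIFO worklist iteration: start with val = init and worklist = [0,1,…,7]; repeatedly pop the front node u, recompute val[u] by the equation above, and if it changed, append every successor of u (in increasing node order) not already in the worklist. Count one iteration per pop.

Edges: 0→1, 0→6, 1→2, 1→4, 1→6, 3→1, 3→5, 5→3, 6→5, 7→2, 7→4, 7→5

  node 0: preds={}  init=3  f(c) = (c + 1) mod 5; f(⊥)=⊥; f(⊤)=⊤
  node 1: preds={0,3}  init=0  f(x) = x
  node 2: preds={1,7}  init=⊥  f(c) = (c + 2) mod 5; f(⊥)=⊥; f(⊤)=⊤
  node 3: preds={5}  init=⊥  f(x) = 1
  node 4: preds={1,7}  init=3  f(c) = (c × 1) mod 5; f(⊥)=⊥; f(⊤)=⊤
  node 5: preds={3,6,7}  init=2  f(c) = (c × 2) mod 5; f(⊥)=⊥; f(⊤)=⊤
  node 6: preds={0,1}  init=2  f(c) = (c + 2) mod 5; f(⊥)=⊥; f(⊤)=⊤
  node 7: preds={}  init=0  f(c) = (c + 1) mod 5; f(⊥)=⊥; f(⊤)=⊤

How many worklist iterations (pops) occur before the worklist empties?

11

Worklist (11 pops):
  #1 pop 0: in=⊥ → 3 (no change)
  #2 pop 1: in=3 → ⊤ (was 0); enqueue []
  #3 pop 2: in=⊤ → ⊤ (was ⊥); enqueue []
  #4 pop 3: in=2 → 1 (was ⊥); enqueue [1]
  #5 pop 4: in=⊤ → ⊤ (was 3); enqueue []
  #6 pop 5: in=⊤ → ⊤ (was 2); enqueue [3]
  #7 pop 6: in=⊤ → ⊤ (was 2); enqueue [5]
  #8 pop 7: in=⊥ → 0 (no change)
  #9 pop 1: in=⊤ → ⊤ (no change)
  #10 pop 3: in=⊤ → 1 (no change)
  #11 pop 5: in=⊤ → ⊤ (no change)

Fixpoint:
  val[0] = 3
  val[1] = ⊤
  val[2] = ⊤
  val[3] = 1
  val[4] = ⊤
  val[5] = ⊤
  val[6] = ⊤
  val[7] = 0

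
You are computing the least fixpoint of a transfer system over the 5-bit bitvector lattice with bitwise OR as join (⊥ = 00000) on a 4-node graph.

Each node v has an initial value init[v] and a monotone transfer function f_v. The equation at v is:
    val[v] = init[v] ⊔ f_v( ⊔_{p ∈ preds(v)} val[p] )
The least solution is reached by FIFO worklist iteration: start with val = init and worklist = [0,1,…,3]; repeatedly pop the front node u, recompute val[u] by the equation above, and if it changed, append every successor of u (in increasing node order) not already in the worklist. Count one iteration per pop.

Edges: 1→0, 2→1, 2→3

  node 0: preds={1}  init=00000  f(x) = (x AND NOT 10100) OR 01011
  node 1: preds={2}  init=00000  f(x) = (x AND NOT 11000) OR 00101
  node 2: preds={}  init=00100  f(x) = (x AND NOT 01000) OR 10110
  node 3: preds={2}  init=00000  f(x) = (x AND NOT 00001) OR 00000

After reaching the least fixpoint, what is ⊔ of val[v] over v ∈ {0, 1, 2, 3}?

11111

Trace (7 dequeues):
  [1] u=0 | in 00000 | out 01011 | prev 00000 | push {}
  [2] u=1 | in 00100 | out 00101 | prev 00000 | push {0}
  [3] u=2 | in 00000 | out 10110 | prev 00100 | push {1}
  [4] u=3 | in 10110 | out 10110 | prev 00000 | push {}
  [5] u=0 | in 00101 | out 01011 | ==
  [6] u=1 | in 10110 | out 00111 | prev 00101 | push {0}
  [7] u=0 | in 00111 | out 01011 | ==

Converged values:
  [0] 01011
  [1] 00111
  [2] 10110
  [3] 10110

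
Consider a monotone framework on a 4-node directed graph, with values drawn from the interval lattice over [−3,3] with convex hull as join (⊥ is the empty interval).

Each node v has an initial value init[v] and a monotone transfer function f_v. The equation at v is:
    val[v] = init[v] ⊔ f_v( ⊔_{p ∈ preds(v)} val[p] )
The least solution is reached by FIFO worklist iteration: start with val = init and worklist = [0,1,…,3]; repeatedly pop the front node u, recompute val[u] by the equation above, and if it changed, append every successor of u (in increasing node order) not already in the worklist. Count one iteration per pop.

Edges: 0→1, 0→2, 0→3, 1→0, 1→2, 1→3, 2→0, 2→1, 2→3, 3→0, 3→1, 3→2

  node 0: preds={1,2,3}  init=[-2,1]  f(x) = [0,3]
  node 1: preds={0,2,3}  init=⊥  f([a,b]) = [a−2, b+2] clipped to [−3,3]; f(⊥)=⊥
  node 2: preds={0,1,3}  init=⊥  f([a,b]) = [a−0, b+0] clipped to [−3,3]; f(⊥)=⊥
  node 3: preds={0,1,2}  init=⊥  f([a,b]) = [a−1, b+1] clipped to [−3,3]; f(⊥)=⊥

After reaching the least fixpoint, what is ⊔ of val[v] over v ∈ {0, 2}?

[-3,3]

Trace (7 dequeues):
  [1] u=0 | in ⊥ | out [-2,3] | prev [-2,1] | push {}
  [2] u=1 | in [-2,3] | out [-3,3] | prev ⊥ | push {0}
  [3] u=2 | in [-3,3] | out [-3,3] | prev ⊥ | push {1}
  [4] u=3 | in [-3,3] | out [-3,3] | prev ⊥ | push {2}
  [5] u=0 | in [-3,3] | out [-2,3] | ==
  [6] u=1 | in [-3,3] | out [-3,3] | ==
  [7] u=2 | in [-3,3] | out [-3,3] | ==

Converged values:
  [0] [-2,3]
  [1] [-3,3]
  [2] [-3,3]
  [3] [-3,3]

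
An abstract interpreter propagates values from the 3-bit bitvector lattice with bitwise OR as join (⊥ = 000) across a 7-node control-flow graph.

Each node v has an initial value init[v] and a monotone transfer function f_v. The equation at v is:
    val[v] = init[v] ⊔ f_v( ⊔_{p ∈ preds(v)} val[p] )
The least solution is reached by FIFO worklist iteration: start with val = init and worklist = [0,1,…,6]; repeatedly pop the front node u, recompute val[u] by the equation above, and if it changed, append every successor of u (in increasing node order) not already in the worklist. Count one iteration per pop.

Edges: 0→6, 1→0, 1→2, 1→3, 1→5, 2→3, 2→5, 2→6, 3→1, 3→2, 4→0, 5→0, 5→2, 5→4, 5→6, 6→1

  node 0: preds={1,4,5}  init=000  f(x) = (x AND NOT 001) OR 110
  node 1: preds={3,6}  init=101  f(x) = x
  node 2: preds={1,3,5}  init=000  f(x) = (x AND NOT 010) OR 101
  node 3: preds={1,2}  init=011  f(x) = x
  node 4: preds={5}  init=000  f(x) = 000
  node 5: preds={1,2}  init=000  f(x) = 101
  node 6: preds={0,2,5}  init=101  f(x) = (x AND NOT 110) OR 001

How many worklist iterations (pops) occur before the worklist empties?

Iteration log — 11 steps:
  step 1. node 0  ⊔preds=101  new=110  old=000  +wl: 
  step 2. node 1  ⊔preds=111  new=111  old=101  +wl: 0
  step 3. node 2  ⊔preds=111  new=101  old=000  +wl: 
  step 4. node 3  ⊔preds=111  new=111  old=011  +wl: 1,2
  step 5. node 4  ⊔preds=000  new=000  stable
  step 6. node 5  ⊔preds=111  new=101  old=000  +wl: 4
  step 7. node 6  ⊔preds=111  new=101  stable
  step 8. node 0  ⊔preds=111  new=110  stable
  step 9. node 1  ⊔preds=111  new=111  stable
  step 10. node 2  ⊔preds=111  new=101  stable
  step 11. node 4  ⊔preds=101  new=000  stable

Least fixpoint reached:
  node 0: 110
  node 1: 111
  node 2: 101
  node 3: 111
  node 4: 000
  node 5: 101
  node 6: 101

11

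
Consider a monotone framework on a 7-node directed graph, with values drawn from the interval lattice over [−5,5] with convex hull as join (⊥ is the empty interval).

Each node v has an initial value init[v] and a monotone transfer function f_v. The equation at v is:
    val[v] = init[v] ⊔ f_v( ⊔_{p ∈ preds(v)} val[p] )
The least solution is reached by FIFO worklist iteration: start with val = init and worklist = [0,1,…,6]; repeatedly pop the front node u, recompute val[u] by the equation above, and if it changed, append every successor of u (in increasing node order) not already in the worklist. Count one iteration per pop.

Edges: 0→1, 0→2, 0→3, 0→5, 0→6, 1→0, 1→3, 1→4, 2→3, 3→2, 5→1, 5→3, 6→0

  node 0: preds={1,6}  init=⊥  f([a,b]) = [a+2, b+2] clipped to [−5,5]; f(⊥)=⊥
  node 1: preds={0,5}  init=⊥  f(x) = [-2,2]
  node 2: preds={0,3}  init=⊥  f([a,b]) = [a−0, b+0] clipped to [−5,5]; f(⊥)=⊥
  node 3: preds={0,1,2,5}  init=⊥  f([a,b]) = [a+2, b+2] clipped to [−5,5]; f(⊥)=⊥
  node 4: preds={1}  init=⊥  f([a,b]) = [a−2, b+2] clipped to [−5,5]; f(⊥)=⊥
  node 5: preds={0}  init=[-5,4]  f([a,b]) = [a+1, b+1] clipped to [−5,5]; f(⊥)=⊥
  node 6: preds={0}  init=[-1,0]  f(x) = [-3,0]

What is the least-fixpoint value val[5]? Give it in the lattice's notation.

Trace (15 dequeues):
  [1] u=0 | in [-1,0] | out [1,2] | prev ⊥ | push {}
  [2] u=1 | in [-5,4] | out [-2,2] | prev ⊥ | push {0}
  [3] u=2 | in [1,2] | out [1,2] | prev ⊥ | push {}
  [4] u=3 | in [-5,4] | out [-3,5] | prev ⊥ | push {2}
  [5] u=4 | in [-2,2] | out [-4,4] | prev ⊥ | push {}
  [6] u=5 | in [1,2] | out [-5,4] | ==
  [7] u=6 | in [1,2] | out [-3,0] | prev [-1,0] | push {}
  [8] u=0 | in [-3,2] | out [-1,4] | prev [1,2] | push {1,3,5,6}
  [9] u=2 | in [-3,5] | out [-3,5] | prev [1,2] | push {}
  [10] u=1 | in [-5,4] | out [-2,2] | ==
  [11] u=3 | in [-5,5] | out [-3,5] | ==
  [12] u=5 | in [-1,4] | out [-5,5] | prev [-5,4] | push {1,3}
  [13] u=6 | in [-1,4] | out [-3,0] | ==
  [14] u=1 | in [-5,5] | out [-2,2] | ==
  [15] u=3 | in [-5,5] | out [-3,5] | ==

Converged values:
  [0] [-1,4]
  [1] [-2,2]
  [2] [-3,5]
  [3] [-3,5]
  [4] [-4,4]
  [5] [-5,5]
  [6] [-3,0]

[-5,5]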